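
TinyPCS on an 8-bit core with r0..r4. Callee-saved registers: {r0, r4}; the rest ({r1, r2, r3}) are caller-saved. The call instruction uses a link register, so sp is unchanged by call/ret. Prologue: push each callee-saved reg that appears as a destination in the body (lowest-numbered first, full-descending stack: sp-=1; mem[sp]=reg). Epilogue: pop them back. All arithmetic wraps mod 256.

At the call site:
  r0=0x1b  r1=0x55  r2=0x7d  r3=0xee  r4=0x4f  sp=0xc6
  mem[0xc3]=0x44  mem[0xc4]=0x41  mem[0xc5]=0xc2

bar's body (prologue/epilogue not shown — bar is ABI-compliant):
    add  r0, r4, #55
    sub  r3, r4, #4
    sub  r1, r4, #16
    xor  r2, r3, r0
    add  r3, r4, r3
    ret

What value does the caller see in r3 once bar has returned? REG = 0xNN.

REG = 0x9a

prologue: push r0 → mem[0xc5]=0x1b, sp=0xc5
body[0] add  r0, r4, #55 → r0=0x86
body[1] sub  r3, r4, #4 → r3=0x4b
body[2] sub  r1, r4, #16 → r1=0x3f
body[3] xor  r2, r3, r0 → r2=0xcd
body[4] add  r3, r4, r3 → r3=0x9a
epilogue: pop r0=0x1b, sp=0xc6
r3 is caller-saved → body value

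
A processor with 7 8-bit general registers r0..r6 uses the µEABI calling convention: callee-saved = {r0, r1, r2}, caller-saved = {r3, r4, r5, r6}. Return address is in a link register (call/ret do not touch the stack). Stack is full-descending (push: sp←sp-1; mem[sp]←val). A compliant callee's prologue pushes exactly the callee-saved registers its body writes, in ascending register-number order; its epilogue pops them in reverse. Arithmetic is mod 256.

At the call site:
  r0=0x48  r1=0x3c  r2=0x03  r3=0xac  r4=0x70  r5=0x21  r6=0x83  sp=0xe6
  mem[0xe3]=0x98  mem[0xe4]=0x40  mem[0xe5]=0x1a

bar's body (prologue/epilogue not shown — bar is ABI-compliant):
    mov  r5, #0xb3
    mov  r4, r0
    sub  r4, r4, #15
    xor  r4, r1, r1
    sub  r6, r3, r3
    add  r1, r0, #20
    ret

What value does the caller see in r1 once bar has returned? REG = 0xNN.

prologue: push r1 -> mem[0xe5]=0x3c, sp=0xe5
body[0] mov  r5, #0xb3 -> r5=0xb3
body[1] mov  r4, r0 -> r4=0x48
body[2] sub  r4, r4, #15 -> r4=0x39
body[3] xor  r4, r1, r1 -> r4=0x00
body[4] sub  r6, r3, r3 -> r6=0x00
body[5] add  r1, r0, #20 -> r1=0x5c
epilogue: pop r1=0x3c, sp=0xe6
r1 is callee-saved -> restored

REG = 0x3c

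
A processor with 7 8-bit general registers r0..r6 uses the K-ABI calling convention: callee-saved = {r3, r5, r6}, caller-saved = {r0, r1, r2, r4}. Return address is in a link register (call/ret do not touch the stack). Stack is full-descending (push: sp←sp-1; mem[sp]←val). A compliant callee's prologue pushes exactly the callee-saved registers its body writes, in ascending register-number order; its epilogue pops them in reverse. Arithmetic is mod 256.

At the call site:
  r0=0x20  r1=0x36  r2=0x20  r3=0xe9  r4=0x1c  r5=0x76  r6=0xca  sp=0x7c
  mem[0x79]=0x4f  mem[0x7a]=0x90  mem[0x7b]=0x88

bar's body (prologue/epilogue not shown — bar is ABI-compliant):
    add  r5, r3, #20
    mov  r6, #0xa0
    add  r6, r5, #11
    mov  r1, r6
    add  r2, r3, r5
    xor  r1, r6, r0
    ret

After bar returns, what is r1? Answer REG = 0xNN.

prologue: push r5 -> mem[0x7b]=0x76, sp=0x7b
prologue: push r6 -> mem[0x7a]=0xca, sp=0x7a
body[0] add  r5, r3, #20 -> r5=0xfd
body[1] mov  r6, #0xa0 -> r6=0xa0
body[2] add  r6, r5, #11 -> r6=0x08
body[3] mov  r1, r6 -> r1=0x08
body[4] add  r2, r3, r5 -> r2=0xe6
body[5] xor  r1, r6, r0 -> r1=0x28
epilogue: pop r6=0xca, sp=0x7b
epilogue: pop r5=0x76, sp=0x7c
r1 is caller-saved -> body value

REG = 0x28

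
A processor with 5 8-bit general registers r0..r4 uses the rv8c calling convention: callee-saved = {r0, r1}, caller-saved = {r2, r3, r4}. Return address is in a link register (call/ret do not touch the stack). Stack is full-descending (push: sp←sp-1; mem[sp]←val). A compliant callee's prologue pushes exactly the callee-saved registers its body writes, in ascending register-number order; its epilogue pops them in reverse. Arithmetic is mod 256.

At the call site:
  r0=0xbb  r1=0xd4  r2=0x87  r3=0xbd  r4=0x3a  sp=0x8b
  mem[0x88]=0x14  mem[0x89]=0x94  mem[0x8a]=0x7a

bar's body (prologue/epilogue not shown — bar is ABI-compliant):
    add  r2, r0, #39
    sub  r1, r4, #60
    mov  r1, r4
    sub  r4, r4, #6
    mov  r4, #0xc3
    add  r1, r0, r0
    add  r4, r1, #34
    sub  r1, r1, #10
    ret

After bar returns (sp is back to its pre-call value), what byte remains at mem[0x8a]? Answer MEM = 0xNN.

prologue: push r1 -> mem[0x8a]=0xd4, sp=0x8a
body[0] add  r2, r0, #39 -> r2=0xe2
body[1] sub  r1, r4, #60 -> r1=0xfe
body[2] mov  r1, r4 -> r1=0x3a
body[3] sub  r4, r4, #6 -> r4=0x34
body[4] mov  r4, #0xc3 -> r4=0xc3
body[5] add  r1, r0, r0 -> r1=0x76
body[6] add  r4, r1, #34 -> r4=0x98
body[7] sub  r1, r1, #10 -> r1=0x6c
epilogue: pop r1=0xd4, sp=0x8b
prologue pushed ['r1'] at ['0x8a']

MEM = 0xd4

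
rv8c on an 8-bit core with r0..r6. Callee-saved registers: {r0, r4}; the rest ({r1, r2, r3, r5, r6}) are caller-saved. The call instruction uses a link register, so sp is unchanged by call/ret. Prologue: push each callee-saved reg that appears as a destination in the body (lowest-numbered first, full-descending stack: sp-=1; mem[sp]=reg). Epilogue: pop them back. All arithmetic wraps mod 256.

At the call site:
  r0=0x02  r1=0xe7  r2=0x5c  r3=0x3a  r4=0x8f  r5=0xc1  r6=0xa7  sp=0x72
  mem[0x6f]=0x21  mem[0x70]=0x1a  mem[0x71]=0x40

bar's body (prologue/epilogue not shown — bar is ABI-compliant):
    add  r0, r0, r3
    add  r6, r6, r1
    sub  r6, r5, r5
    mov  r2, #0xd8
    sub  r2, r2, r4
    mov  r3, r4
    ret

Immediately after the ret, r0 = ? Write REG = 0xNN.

prologue: push r0 -> mem[0x71]=0x02, sp=0x71
body[0] add  r0, r0, r3 -> r0=0x3c
body[1] add  r6, r6, r1 -> r6=0x8e
body[2] sub  r6, r5, r5 -> r6=0x00
body[3] mov  r2, #0xd8 -> r2=0xd8
body[4] sub  r2, r2, r4 -> r2=0x49
body[5] mov  r3, r4 -> r3=0x8f
epilogue: pop r0=0x02, sp=0x72
r0 is callee-saved -> restored

REG = 0x02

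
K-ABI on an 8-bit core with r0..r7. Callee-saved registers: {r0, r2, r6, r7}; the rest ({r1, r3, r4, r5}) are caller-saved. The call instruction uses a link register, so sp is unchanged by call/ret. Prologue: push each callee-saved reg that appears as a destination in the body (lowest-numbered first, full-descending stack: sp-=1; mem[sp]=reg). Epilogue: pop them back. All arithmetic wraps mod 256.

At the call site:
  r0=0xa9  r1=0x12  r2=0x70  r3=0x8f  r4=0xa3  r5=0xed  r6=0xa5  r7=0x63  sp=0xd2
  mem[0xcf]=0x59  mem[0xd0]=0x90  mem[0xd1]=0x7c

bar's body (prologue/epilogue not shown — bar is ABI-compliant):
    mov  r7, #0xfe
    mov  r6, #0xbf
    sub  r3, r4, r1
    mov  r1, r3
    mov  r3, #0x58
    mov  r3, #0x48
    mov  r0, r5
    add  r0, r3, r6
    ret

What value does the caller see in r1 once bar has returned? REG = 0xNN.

REG = 0x91

prologue: push r0 → mem[0xd1]=0xa9, sp=0xd1
prologue: push r6 → mem[0xd0]=0xa5, sp=0xd0
prologue: push r7 → mem[0xcf]=0x63, sp=0xcf
body[0] mov  r7, #0xfe → r7=0xfe
body[1] mov  r6, #0xbf → r6=0xbf
body[2] sub  r3, r4, r1 → r3=0x91
body[3] mov  r1, r3 → r1=0x91
body[4] mov  r3, #0x58 → r3=0x58
body[5] mov  r3, #0x48 → r3=0x48
body[6] mov  r0, r5 → r0=0xed
body[7] add  r0, r3, r6 → r0=0x07
epilogue: pop r7=0x63, sp=0xd0
epilogue: pop r6=0xa5, sp=0xd1
epilogue: pop r0=0xa9, sp=0xd2
r1 is caller-saved → body value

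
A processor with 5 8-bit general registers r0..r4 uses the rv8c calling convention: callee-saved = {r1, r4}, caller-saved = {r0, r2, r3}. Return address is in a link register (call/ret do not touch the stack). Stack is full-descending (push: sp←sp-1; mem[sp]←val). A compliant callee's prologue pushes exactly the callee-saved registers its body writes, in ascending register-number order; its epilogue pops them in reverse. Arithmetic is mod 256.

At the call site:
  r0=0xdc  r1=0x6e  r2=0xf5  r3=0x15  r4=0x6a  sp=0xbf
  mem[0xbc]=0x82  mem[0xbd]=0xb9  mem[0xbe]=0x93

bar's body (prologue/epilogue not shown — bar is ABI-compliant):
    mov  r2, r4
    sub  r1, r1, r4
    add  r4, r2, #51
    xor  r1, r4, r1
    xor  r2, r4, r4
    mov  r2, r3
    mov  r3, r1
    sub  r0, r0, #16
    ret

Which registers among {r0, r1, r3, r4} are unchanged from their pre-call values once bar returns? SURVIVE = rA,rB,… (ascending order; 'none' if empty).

prologue: push r1 → mem[0xbe]=0x6e, sp=0xbe
prologue: push r4 → mem[0xbd]=0x6a, sp=0xbd
body[0] mov  r2, r4 → r2=0x6a
body[1] sub  r1, r1, r4 → r1=0x04
body[2] add  r4, r2, #51 → r4=0x9d
body[3] xor  r1, r4, r1 → r1=0x99
body[4] xor  r2, r4, r4 → r2=0x00
body[5] mov  r2, r3 → r2=0x15
body[6] mov  r3, r1 → r3=0x99
body[7] sub  r0, r0, #16 → r0=0xcc
epilogue: pop r4=0x6a, sp=0xbe
epilogue: pop r1=0x6e, sp=0xbf
r0: caller-saved, written=True
r1: callee-saved, written=True
r3: caller-saved, written=True
r4: callee-saved, written=True

SURVIVE = r1,r4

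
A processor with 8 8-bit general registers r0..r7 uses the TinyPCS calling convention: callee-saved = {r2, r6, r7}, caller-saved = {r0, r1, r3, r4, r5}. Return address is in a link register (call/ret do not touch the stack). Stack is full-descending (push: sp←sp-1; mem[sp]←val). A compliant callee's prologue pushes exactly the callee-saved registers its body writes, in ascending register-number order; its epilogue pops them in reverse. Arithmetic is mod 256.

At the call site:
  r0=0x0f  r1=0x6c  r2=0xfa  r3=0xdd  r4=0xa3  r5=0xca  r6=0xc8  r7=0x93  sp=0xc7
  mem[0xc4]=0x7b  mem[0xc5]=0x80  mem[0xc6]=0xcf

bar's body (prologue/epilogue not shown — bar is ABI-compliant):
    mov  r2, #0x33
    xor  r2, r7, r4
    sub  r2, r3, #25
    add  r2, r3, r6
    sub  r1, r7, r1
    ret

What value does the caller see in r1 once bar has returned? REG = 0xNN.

REG = 0x27

prologue: push r2 → mem[0xc6]=0xfa, sp=0xc6
body[0] mov  r2, #0x33 → r2=0x33
body[1] xor  r2, r7, r4 → r2=0x30
body[2] sub  r2, r3, #25 → r2=0xc4
body[3] add  r2, r3, r6 → r2=0xa5
body[4] sub  r1, r7, r1 → r1=0x27
epilogue: pop r2=0xfa, sp=0xc7
r1 is caller-saved → body value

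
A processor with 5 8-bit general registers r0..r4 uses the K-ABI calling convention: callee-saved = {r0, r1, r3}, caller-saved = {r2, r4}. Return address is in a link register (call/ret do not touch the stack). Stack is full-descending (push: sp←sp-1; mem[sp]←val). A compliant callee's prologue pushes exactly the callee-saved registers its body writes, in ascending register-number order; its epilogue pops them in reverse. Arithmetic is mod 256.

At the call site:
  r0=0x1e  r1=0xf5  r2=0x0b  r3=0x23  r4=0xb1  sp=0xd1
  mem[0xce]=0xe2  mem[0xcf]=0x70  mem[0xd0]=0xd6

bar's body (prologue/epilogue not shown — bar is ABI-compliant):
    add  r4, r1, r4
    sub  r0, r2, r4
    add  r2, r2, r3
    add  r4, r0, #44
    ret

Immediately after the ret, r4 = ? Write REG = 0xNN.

prologue: push r0 → mem[0xd0]=0x1e, sp=0xd0
body[0] add  r4, r1, r4 → r4=0xa6
body[1] sub  r0, r2, r4 → r0=0x65
body[2] add  r2, r2, r3 → r2=0x2e
body[3] add  r4, r0, #44 → r4=0x91
epilogue: pop r0=0x1e, sp=0xd1
r4 is caller-saved → body value

REG = 0x91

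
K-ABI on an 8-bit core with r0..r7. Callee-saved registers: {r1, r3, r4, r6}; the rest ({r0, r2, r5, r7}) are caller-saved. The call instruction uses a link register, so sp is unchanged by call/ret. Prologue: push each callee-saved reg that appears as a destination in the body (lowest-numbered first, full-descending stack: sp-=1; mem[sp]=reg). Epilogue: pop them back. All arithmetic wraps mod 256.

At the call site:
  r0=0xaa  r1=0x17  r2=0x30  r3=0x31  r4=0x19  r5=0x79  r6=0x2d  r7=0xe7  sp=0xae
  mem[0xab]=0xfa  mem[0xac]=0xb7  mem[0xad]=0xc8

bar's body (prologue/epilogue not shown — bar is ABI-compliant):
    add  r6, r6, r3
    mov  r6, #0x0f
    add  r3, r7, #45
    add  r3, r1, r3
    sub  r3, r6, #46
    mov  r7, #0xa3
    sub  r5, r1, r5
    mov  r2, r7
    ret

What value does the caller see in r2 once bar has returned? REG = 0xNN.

REG = 0xa3

prologue: push r3 → mem[0xad]=0x31, sp=0xad
prologue: push r6 → mem[0xac]=0x2d, sp=0xac
body[0] add  r6, r6, r3 → r6=0x5e
body[1] mov  r6, #0x0f → r6=0x0f
body[2] add  r3, r7, #45 → r3=0x14
body[3] add  r3, r1, r3 → r3=0x2b
body[4] sub  r3, r6, #46 → r3=0xe1
body[5] mov  r7, #0xa3 → r7=0xa3
body[6] sub  r5, r1, r5 → r5=0x9e
body[7] mov  r2, r7 → r2=0xa3
epilogue: pop r6=0x2d, sp=0xad
epilogue: pop r3=0x31, sp=0xae
r2 is caller-saved → body value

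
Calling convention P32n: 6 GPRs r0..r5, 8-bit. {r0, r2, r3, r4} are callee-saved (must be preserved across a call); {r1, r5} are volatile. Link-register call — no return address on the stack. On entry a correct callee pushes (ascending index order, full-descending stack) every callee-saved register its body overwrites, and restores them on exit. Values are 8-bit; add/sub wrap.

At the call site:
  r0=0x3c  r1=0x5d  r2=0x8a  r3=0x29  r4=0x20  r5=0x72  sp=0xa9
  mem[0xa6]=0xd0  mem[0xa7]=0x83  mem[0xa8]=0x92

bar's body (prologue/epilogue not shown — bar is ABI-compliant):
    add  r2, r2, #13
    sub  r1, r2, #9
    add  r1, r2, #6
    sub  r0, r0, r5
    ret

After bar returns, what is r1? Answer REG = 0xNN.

REG = 0x9d

prologue: push r0 -> mem[0xa8]=0x3c, sp=0xa8
prologue: push r2 -> mem[0xa7]=0x8a, sp=0xa7
body[0] add  r2, r2, #13 -> r2=0x97
body[1] sub  r1, r2, #9 -> r1=0x8e
body[2] add  r1, r2, #6 -> r1=0x9d
body[3] sub  r0, r0, r5 -> r0=0xca
epilogue: pop r2=0x8a, sp=0xa8
epilogue: pop r0=0x3c, sp=0xa9
r1 is caller-saved -> body value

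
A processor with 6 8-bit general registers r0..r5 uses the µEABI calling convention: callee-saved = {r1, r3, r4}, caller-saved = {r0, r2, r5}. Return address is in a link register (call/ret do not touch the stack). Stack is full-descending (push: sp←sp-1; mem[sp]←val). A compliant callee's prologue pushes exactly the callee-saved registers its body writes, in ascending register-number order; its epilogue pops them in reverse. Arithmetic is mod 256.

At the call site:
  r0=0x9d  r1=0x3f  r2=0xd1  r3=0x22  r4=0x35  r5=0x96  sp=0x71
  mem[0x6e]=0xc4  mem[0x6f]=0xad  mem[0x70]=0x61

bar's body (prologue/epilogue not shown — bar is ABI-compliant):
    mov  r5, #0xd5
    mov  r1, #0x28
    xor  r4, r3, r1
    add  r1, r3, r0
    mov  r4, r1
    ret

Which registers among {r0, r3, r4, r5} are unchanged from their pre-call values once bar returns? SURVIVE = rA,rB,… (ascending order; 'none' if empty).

SURVIVE = r0,r3,r4

prologue: push r1 -> mem[0x70]=0x3f, sp=0x70
prologue: push r4 -> mem[0x6f]=0x35, sp=0x6f
body[0] mov  r5, #0xd5 -> r5=0xd5
body[1] mov  r1, #0x28 -> r1=0x28
body[2] xor  r4, r3, r1 -> r4=0x0a
body[3] add  r1, r3, r0 -> r1=0xbf
body[4] mov  r4, r1 -> r4=0xbf
epilogue: pop r4=0x35, sp=0x70
epilogue: pop r1=0x3f, sp=0x71
r0: caller-saved, written=False
r3: callee-saved, written=False
r4: callee-saved, written=True
r5: caller-saved, written=True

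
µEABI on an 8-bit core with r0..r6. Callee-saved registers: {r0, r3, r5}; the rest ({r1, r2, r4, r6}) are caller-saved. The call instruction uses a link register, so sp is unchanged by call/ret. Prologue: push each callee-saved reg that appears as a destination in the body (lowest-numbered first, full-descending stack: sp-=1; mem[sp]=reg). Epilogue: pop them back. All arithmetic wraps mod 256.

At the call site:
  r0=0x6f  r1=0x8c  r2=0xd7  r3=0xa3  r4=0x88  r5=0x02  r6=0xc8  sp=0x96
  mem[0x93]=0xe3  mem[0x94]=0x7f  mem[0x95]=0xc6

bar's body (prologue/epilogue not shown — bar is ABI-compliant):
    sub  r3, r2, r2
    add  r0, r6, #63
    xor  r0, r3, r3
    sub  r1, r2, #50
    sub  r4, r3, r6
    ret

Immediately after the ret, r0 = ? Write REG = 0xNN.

prologue: push r0 → mem[0x95]=0x6f, sp=0x95
prologue: push r3 → mem[0x94]=0xa3, sp=0x94
body[0] sub  r3, r2, r2 → r3=0x00
body[1] add  r0, r6, #63 → r0=0x07
body[2] xor  r0, r3, r3 → r0=0x00
body[3] sub  r1, r2, #50 → r1=0xa5
body[4] sub  r4, r3, r6 → r4=0x38
epilogue: pop r3=0xa3, sp=0x95
epilogue: pop r0=0x6f, sp=0x96
r0 is callee-saved → restored

REG = 0x6f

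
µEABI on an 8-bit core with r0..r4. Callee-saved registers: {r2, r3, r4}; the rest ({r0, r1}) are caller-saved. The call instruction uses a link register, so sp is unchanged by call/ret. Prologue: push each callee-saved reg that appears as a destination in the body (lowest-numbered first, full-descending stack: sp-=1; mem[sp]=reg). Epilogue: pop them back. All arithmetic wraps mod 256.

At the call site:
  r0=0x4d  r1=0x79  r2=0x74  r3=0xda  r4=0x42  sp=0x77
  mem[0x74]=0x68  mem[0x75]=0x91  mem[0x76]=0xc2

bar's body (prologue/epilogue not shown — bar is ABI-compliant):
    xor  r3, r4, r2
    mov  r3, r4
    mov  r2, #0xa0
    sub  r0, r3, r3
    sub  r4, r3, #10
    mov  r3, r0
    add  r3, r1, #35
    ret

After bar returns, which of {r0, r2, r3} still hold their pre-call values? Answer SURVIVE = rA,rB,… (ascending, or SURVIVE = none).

SURVIVE = r2,r3

prologue: push r2 → mem[0x76]=0x74, sp=0x76
prologue: push r3 → mem[0x75]=0xda, sp=0x75
prologue: push r4 → mem[0x74]=0x42, sp=0x74
body[0] xor  r3, r4, r2 → r3=0x36
body[1] mov  r3, r4 → r3=0x42
body[2] mov  r2, #0xa0 → r2=0xa0
body[3] sub  r0, r3, r3 → r0=0x00
body[4] sub  r4, r3, #10 → r4=0x38
body[5] mov  r3, r0 → r3=0x00
body[6] add  r3, r1, #35 → r3=0x9c
epilogue: pop r4=0x42, sp=0x75
epilogue: pop r3=0xda, sp=0x76
epilogue: pop r2=0x74, sp=0x77
r0: caller-saved, written=True
r2: callee-saved, written=True
r3: callee-saved, written=True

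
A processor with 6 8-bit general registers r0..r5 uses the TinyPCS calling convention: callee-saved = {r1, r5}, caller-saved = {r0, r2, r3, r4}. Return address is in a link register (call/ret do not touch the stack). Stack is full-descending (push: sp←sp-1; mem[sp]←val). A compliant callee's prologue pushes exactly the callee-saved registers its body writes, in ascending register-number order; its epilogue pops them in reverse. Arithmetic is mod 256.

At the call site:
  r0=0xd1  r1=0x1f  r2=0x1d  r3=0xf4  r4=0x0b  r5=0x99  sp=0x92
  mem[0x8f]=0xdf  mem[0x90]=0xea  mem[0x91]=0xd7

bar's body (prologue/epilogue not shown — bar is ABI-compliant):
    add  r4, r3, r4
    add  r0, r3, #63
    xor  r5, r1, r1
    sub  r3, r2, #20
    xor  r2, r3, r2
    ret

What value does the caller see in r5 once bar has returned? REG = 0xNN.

prologue: push r5 -> mem[0x91]=0x99, sp=0x91
body[0] add  r4, r3, r4 -> r4=0xff
body[1] add  r0, r3, #63 -> r0=0x33
body[2] xor  r5, r1, r1 -> r5=0x00
body[3] sub  r3, r2, #20 -> r3=0x09
body[4] xor  r2, r3, r2 -> r2=0x14
epilogue: pop r5=0x99, sp=0x92
r5 is callee-saved -> restored

REG = 0x99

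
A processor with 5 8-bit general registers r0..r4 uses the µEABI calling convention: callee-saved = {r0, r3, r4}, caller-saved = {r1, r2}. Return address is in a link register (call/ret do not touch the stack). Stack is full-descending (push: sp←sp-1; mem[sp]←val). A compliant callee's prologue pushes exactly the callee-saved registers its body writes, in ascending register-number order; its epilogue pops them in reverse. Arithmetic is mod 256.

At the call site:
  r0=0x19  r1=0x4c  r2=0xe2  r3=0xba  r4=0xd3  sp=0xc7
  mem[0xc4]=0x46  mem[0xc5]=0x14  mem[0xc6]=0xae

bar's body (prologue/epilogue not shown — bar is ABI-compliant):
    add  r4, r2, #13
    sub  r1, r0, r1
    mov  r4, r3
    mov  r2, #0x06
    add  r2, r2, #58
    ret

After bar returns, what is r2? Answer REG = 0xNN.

prologue: push r4 → mem[0xc6]=0xd3, sp=0xc6
body[0] add  r4, r2, #13 → r4=0xef
body[1] sub  r1, r0, r1 → r1=0xcd
body[2] mov  r4, r3 → r4=0xba
body[3] mov  r2, #0x06 → r2=0x06
body[4] add  r2, r2, #58 → r2=0x40
epilogue: pop r4=0xd3, sp=0xc7
r2 is caller-saved → body value

REG = 0x40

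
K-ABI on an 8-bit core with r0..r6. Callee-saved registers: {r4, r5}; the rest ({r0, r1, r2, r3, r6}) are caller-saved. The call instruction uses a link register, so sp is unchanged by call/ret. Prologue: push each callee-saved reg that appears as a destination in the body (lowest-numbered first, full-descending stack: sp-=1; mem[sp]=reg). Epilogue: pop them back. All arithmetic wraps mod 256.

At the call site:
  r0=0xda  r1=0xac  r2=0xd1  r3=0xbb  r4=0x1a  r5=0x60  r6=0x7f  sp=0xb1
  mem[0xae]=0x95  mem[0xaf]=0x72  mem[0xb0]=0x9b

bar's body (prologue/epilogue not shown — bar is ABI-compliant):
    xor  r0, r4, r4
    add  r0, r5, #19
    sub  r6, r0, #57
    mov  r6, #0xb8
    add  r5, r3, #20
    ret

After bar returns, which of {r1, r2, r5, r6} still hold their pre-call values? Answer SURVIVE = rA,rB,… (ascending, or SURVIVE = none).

prologue: push r5 -> mem[0xb0]=0x60, sp=0xb0
body[0] xor  r0, r4, r4 -> r0=0x00
body[1] add  r0, r5, #19 -> r0=0x73
body[2] sub  r6, r0, #57 -> r6=0x3a
body[3] mov  r6, #0xb8 -> r6=0xb8
body[4] add  r5, r3, #20 -> r5=0xcf
epilogue: pop r5=0x60, sp=0xb1
r1: caller-saved, written=False
r2: caller-saved, written=False
r5: callee-saved, written=True
r6: caller-saved, written=True

SURVIVE = r1,r2,r5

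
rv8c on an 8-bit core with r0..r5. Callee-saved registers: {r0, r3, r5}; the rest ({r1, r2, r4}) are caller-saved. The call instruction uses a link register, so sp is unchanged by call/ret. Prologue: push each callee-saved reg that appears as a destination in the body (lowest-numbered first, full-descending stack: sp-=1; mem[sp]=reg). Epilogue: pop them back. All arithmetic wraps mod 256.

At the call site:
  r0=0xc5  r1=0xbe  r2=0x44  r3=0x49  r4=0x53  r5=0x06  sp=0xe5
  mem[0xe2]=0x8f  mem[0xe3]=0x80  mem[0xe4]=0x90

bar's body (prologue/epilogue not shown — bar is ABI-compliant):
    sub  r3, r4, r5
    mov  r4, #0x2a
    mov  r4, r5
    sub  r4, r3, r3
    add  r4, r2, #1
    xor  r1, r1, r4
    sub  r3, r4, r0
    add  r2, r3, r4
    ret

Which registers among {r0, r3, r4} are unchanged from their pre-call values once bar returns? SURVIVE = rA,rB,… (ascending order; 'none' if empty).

prologue: push r3 -> mem[0xe4]=0x49, sp=0xe4
body[0] sub  r3, r4, r5 -> r3=0x4d
body[1] mov  r4, #0x2a -> r4=0x2a
body[2] mov  r4, r5 -> r4=0x06
body[3] sub  r4, r3, r3 -> r4=0x00
body[4] add  r4, r2, #1 -> r4=0x45
body[5] xor  r1, r1, r4 -> r1=0xfb
body[6] sub  r3, r4, r0 -> r3=0x80
body[7] add  r2, r3, r4 -> r2=0xc5
epilogue: pop r3=0x49, sp=0xe5
r0: callee-saved, written=False
r3: callee-saved, written=True
r4: caller-saved, written=True

SURVIVE = r0,r3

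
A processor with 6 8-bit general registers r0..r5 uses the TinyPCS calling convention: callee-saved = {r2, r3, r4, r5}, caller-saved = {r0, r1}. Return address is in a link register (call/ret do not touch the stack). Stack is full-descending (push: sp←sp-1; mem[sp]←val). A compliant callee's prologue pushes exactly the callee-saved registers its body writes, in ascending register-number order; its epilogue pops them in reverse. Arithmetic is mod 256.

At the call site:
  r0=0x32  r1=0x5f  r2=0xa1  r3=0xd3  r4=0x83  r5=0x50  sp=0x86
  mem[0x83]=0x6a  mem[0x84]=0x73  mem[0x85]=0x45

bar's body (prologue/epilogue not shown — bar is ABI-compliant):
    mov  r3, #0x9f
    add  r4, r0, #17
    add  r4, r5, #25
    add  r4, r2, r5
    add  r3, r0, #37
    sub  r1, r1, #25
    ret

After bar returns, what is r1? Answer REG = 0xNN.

prologue: push r3 -> mem[0x85]=0xd3, sp=0x85
prologue: push r4 -> mem[0x84]=0x83, sp=0x84
body[0] mov  r3, #0x9f -> r3=0x9f
body[1] add  r4, r0, #17 -> r4=0x43
body[2] add  r4, r5, #25 -> r4=0x69
body[3] add  r4, r2, r5 -> r4=0xf1
body[4] add  r3, r0, #37 -> r3=0x57
body[5] sub  r1, r1, #25 -> r1=0x46
epilogue: pop r4=0x83, sp=0x85
epilogue: pop r3=0xd3, sp=0x86
r1 is caller-saved -> body value

REG = 0x46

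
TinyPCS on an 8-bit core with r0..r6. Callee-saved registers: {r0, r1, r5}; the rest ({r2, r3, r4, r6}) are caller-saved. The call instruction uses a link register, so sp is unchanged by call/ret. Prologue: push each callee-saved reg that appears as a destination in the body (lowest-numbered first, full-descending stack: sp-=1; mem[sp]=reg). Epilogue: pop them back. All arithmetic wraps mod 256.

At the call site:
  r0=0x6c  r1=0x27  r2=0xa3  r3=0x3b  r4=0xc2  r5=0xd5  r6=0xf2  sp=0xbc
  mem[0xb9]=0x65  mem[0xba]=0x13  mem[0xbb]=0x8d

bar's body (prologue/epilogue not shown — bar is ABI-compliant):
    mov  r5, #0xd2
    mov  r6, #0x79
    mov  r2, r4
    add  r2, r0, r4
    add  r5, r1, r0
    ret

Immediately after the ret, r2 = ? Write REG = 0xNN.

prologue: push r5 → mem[0xbb]=0xd5, sp=0xbb
body[0] mov  r5, #0xd2 → r5=0xd2
body[1] mov  r6, #0x79 → r6=0x79
body[2] mov  r2, r4 → r2=0xc2
body[3] add  r2, r0, r4 → r2=0x2e
body[4] add  r5, r1, r0 → r5=0x93
epilogue: pop r5=0xd5, sp=0xbc
r2 is caller-saved → body value

REG = 0x2e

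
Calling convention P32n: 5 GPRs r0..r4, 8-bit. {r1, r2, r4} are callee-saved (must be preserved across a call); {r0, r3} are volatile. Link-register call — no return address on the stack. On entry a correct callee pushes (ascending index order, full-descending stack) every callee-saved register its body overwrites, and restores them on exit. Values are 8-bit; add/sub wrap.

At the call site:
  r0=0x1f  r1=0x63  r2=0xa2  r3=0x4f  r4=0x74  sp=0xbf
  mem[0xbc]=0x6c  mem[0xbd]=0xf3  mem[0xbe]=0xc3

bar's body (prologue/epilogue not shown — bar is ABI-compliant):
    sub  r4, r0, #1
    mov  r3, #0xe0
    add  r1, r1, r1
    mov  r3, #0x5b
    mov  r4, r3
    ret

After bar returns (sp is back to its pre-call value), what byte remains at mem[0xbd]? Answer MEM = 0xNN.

prologue: push r1 -> mem[0xbe]=0x63, sp=0xbe
prologue: push r4 -> mem[0xbd]=0x74, sp=0xbd
body[0] sub  r4, r0, #1 -> r4=0x1e
body[1] mov  r3, #0xe0 -> r3=0xe0
body[2] add  r1, r1, r1 -> r1=0xc6
body[3] mov  r3, #0x5b -> r3=0x5b
body[4] mov  r4, r3 -> r4=0x5b
epilogue: pop r4=0x74, sp=0xbe
epilogue: pop r1=0x63, sp=0xbf
prologue pushed ['r1', 'r4'] at ['0xbe', '0xbd']

MEM = 0x74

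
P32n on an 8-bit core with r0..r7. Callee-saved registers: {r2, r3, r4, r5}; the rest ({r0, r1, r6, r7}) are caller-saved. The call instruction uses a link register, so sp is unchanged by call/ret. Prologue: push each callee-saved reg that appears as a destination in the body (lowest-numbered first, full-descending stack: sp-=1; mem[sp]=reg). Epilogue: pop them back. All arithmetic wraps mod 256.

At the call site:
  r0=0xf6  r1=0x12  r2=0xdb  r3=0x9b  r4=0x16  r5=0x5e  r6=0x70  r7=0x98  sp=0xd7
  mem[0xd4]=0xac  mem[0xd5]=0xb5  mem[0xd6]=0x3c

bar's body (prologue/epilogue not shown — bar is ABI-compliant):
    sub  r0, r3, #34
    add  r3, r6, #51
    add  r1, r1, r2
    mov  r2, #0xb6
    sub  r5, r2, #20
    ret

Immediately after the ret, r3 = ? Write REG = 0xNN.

prologue: push r2 → mem[0xd6]=0xdb, sp=0xd6
prologue: push r3 → mem[0xd5]=0x9b, sp=0xd5
prologue: push r5 → mem[0xd4]=0x5e, sp=0xd4
body[0] sub  r0, r3, #34 → r0=0x79
body[1] add  r3, r6, #51 → r3=0xa3
body[2] add  r1, r1, r2 → r1=0xed
body[3] mov  r2, #0xb6 → r2=0xb6
body[4] sub  r5, r2, #20 → r5=0xa2
epilogue: pop r5=0x5e, sp=0xd5
epilogue: pop r3=0x9b, sp=0xd6
epilogue: pop r2=0xdb, sp=0xd7
r3 is callee-saved → restored

REG = 0x9b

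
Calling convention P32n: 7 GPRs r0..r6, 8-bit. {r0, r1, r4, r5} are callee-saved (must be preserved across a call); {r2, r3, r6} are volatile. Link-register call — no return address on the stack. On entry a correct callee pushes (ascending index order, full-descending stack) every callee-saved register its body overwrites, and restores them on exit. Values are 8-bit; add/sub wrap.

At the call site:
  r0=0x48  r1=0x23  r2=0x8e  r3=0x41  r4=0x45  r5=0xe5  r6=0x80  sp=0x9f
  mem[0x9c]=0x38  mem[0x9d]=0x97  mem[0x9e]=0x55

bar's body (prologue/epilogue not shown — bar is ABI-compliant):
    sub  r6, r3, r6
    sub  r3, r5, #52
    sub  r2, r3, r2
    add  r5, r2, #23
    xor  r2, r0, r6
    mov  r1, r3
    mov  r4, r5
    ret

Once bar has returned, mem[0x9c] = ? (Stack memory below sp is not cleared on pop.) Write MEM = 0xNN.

MEM = 0xe5

prologue: push r1 → mem[0x9e]=0x23, sp=0x9e
prologue: push r4 → mem[0x9d]=0x45, sp=0x9d
prologue: push r5 → mem[0x9c]=0xe5, sp=0x9c
body[0] sub  r6, r3, r6 → r6=0xc1
body[1] sub  r3, r5, #52 → r3=0xb1
body[2] sub  r2, r3, r2 → r2=0x23
body[3] add  r5, r2, #23 → r5=0x3a
body[4] xor  r2, r0, r6 → r2=0x89
body[5] mov  r1, r3 → r1=0xb1
body[6] mov  r4, r5 → r4=0x3a
epilogue: pop r5=0xe5, sp=0x9d
epilogue: pop r4=0x45, sp=0x9e
epilogue: pop r1=0x23, sp=0x9f
prologue pushed ['r1', 'r4', 'r5'] at ['0x9e', '0x9d', '0x9c']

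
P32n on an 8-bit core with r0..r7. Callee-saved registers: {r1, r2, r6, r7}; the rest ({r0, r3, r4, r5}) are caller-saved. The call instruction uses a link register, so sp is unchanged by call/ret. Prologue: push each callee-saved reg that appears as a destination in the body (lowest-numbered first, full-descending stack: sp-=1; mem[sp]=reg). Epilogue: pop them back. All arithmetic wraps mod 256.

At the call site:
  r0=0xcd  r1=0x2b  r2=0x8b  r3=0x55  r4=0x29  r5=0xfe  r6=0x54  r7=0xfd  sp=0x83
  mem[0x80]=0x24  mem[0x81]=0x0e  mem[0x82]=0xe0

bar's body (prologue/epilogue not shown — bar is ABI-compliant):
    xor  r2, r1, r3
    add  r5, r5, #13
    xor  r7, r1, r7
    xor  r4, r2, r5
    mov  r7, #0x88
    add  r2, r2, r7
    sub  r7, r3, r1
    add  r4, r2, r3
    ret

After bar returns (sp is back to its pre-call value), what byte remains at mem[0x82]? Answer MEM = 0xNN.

prologue: push r2 → mem[0x82]=0x8b, sp=0x82
prologue: push r7 → mem[0x81]=0xfd, sp=0x81
body[0] xor  r2, r1, r3 → r2=0x7e
body[1] add  r5, r5, #13 → r5=0x0b
body[2] xor  r7, r1, r7 → r7=0xd6
body[3] xor  r4, r2, r5 → r4=0x75
body[4] mov  r7, #0x88 → r7=0x88
body[5] add  r2, r2, r7 → r2=0x06
body[6] sub  r7, r3, r1 → r7=0x2a
body[7] add  r4, r2, r3 → r4=0x5b
epilogue: pop r7=0xfd, sp=0x82
epilogue: pop r2=0x8b, sp=0x83
prologue pushed ['r2', 'r7'] at ['0x82', '0x81']

MEM = 0x8b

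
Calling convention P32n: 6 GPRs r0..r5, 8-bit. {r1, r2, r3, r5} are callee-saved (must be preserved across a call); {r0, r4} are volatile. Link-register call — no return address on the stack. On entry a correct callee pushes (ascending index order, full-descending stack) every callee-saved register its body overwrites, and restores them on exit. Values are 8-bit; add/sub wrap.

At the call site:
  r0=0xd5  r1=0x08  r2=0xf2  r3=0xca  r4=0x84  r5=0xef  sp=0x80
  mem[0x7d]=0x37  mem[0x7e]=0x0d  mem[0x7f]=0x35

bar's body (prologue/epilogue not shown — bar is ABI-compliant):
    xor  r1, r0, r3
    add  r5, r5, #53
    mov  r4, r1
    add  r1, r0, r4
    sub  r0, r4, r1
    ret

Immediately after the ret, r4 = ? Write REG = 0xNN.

REG = 0x1f

prologue: push r1 → mem[0x7f]=0x08, sp=0x7f
prologue: push r5 → mem[0x7e]=0xef, sp=0x7e
body[0] xor  r1, r0, r3 → r1=0x1f
body[1] add  r5, r5, #53 → r5=0x24
body[2] mov  r4, r1 → r4=0x1f
body[3] add  r1, r0, r4 → r1=0xf4
body[4] sub  r0, r4, r1 → r0=0x2b
epilogue: pop r5=0xef, sp=0x7f
epilogue: pop r1=0x08, sp=0x80
r4 is caller-saved → body value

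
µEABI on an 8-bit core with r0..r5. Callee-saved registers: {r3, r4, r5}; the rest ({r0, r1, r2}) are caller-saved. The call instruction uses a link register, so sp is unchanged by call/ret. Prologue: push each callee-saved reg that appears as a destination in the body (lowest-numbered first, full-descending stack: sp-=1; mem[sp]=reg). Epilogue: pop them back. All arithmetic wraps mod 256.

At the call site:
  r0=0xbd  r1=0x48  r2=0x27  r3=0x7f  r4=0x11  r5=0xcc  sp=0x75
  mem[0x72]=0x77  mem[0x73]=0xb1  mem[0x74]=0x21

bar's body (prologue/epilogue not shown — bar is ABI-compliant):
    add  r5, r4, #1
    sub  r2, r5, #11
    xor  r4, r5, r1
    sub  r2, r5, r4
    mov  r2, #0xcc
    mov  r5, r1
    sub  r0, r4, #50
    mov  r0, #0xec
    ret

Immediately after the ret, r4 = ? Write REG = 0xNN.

prologue: push r4 -> mem[0x74]=0x11, sp=0x74
prologue: push r5 -> mem[0x73]=0xcc, sp=0x73
body[0] add  r5, r4, #1 -> r5=0x12
body[1] sub  r2, r5, #11 -> r2=0x07
body[2] xor  r4, r5, r1 -> r4=0x5a
body[3] sub  r2, r5, r4 -> r2=0xb8
body[4] mov  r2, #0xcc -> r2=0xcc
body[5] mov  r5, r1 -> r5=0x48
body[6] sub  r0, r4, #50 -> r0=0x28
body[7] mov  r0, #0xec -> r0=0xec
epilogue: pop r5=0xcc, sp=0x74
epilogue: pop r4=0x11, sp=0x75
r4 is callee-saved -> restored

REG = 0x11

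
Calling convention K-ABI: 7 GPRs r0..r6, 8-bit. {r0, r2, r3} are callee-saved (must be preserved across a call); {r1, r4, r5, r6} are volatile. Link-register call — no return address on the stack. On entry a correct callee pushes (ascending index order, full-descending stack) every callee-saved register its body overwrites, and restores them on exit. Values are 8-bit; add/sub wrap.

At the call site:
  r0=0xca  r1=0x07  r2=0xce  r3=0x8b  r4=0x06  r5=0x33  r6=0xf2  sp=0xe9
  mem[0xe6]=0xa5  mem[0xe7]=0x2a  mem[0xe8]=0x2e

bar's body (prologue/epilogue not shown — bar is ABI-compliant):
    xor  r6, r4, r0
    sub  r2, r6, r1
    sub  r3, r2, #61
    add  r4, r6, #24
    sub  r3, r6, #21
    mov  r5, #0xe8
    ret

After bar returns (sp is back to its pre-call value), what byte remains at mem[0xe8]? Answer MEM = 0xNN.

prologue: push r2 -> mem[0xe8]=0xce, sp=0xe8
prologue: push r3 -> mem[0xe7]=0x8b, sp=0xe7
body[0] xor  r6, r4, r0 -> r6=0xcc
body[1] sub  r2, r6, r1 -> r2=0xc5
body[2] sub  r3, r2, #61 -> r3=0x88
body[3] add  r4, r6, #24 -> r4=0xe4
body[4] sub  r3, r6, #21 -> r3=0xb7
body[5] mov  r5, #0xe8 -> r5=0xe8
epilogue: pop r3=0x8b, sp=0xe8
epilogue: pop r2=0xce, sp=0xe9
prologue pushed ['r2', 'r3'] at ['0xe8', '0xe7']

MEM = 0xce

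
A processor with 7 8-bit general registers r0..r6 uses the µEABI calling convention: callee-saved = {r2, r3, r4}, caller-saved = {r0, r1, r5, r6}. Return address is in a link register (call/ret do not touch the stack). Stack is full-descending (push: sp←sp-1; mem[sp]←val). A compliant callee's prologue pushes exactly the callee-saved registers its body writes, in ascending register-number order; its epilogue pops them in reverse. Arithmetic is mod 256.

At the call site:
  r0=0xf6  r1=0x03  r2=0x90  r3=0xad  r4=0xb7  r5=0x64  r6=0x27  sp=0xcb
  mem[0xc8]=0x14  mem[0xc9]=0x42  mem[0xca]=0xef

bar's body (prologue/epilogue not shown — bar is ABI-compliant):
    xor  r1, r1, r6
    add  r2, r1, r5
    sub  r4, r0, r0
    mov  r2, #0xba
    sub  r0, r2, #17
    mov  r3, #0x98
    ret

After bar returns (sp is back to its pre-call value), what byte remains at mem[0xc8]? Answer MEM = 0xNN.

MEM = 0xb7

prologue: push r2 → mem[0xca]=0x90, sp=0xca
prologue: push r3 → mem[0xc9]=0xad, sp=0xc9
prologue: push r4 → mem[0xc8]=0xb7, sp=0xc8
body[0] xor  r1, r1, r6 → r1=0x24
body[1] add  r2, r1, r5 → r2=0x88
body[2] sub  r4, r0, r0 → r4=0x00
body[3] mov  r2, #0xba → r2=0xba
body[4] sub  r0, r2, #17 → r0=0xa9
body[5] mov  r3, #0x98 → r3=0x98
epilogue: pop r4=0xb7, sp=0xc9
epilogue: pop r3=0xad, sp=0xca
epilogue: pop r2=0x90, sp=0xcb
prologue pushed ['r2', 'r3', 'r4'] at ['0xca', '0xc9', '0xc8']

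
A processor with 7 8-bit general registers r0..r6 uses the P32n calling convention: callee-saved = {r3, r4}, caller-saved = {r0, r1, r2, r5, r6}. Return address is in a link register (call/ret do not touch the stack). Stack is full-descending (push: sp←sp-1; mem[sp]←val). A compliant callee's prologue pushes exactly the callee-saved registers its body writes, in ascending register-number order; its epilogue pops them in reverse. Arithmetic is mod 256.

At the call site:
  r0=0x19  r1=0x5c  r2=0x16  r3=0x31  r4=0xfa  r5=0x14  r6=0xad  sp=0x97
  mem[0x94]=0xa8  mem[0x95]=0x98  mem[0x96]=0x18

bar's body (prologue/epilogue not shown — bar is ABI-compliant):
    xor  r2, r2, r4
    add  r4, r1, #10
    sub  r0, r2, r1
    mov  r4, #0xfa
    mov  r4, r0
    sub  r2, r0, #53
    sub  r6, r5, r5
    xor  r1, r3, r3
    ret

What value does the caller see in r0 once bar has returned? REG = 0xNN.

REG = 0x90

prologue: push r4 → mem[0x96]=0xfa, sp=0x96
body[0] xor  r2, r2, r4 → r2=0xec
body[1] add  r4, r1, #10 → r4=0x66
body[2] sub  r0, r2, r1 → r0=0x90
body[3] mov  r4, #0xfa → r4=0xfa
body[4] mov  r4, r0 → r4=0x90
body[5] sub  r2, r0, #53 → r2=0x5b
body[6] sub  r6, r5, r5 → r6=0x00
body[7] xor  r1, r3, r3 → r1=0x00
epilogue: pop r4=0xfa, sp=0x97
r0 is caller-saved → body value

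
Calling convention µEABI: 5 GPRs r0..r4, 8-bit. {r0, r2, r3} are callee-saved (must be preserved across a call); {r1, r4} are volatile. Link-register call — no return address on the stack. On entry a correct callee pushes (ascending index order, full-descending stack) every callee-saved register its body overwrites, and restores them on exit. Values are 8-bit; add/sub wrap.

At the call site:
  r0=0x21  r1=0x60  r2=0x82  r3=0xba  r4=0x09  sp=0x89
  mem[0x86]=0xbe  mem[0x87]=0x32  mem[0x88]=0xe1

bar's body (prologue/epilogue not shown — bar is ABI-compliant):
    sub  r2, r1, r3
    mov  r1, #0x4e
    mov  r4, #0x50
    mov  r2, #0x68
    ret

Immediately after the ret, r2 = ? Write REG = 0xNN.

prologue: push r2 -> mem[0x88]=0x82, sp=0x88
body[0] sub  r2, r1, r3 -> r2=0xa6
body[1] mov  r1, #0x4e -> r1=0x4e
body[2] mov  r4, #0x50 -> r4=0x50
body[3] mov  r2, #0x68 -> r2=0x68
epilogue: pop r2=0x82, sp=0x89
r2 is callee-saved -> restored

REG = 0x82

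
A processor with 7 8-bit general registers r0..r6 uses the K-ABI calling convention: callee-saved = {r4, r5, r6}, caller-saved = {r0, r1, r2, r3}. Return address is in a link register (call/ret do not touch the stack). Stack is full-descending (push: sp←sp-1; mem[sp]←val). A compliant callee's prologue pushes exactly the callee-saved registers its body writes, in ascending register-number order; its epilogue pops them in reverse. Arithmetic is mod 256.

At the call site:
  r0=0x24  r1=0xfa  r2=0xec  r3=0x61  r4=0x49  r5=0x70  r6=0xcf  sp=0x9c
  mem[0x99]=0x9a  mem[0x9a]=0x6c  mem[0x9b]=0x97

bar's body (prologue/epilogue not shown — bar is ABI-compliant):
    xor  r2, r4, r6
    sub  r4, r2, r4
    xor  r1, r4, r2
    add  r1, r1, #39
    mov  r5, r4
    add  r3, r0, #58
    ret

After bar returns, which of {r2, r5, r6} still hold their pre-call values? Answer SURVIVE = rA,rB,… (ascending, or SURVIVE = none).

SURVIVE = r5,r6

prologue: push r4 → mem[0x9b]=0x49, sp=0x9b
prologue: push r5 → mem[0x9a]=0x70, sp=0x9a
body[0] xor  r2, r4, r6 → r2=0x86
body[1] sub  r4, r2, r4 → r4=0x3d
body[2] xor  r1, r4, r2 → r1=0xbb
body[3] add  r1, r1, #39 → r1=0xe2
body[4] mov  r5, r4 → r5=0x3d
body[5] add  r3, r0, #58 → r3=0x5e
epilogue: pop r5=0x70, sp=0x9b
epilogue: pop r4=0x49, sp=0x9c
r2: caller-saved, written=True
r5: callee-saved, written=True
r6: callee-saved, written=False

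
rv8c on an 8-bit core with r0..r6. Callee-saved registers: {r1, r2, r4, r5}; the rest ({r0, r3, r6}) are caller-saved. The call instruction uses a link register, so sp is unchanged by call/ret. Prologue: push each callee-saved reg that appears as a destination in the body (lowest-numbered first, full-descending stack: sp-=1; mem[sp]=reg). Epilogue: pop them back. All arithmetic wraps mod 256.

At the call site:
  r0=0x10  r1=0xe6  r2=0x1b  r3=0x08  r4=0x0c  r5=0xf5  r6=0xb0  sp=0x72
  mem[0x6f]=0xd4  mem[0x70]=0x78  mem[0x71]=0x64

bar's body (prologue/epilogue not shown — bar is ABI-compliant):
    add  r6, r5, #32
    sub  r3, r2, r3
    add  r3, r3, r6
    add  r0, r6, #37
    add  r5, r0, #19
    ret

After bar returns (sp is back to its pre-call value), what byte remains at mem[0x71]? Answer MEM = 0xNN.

prologue: push r5 -> mem[0x71]=0xf5, sp=0x71
body[0] add  r6, r5, #32 -> r6=0x15
body[1] sub  r3, r2, r3 -> r3=0x13
body[2] add  r3, r3, r6 -> r3=0x28
body[3] add  r0, r6, #37 -> r0=0x3a
body[4] add  r5, r0, #19 -> r5=0x4d
epilogue: pop r5=0xf5, sp=0x72
prologue pushed ['r5'] at ['0x71']

MEM = 0xf5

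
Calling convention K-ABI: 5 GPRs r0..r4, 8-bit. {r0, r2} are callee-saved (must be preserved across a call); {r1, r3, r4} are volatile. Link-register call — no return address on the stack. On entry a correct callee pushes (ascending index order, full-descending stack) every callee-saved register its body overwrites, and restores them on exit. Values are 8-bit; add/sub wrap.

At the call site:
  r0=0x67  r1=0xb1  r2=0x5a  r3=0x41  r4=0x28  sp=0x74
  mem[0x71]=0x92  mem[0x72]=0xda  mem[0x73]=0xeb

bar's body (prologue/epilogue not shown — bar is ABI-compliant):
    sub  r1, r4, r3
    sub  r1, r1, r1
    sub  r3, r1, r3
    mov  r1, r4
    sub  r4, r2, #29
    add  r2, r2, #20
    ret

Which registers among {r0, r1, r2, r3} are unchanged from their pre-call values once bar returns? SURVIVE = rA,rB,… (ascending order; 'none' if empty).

SURVIVE = r0,r2

prologue: push r2 → mem[0x73]=0x5a, sp=0x73
body[0] sub  r1, r4, r3 → r1=0xe7
body[1] sub  r1, r1, r1 → r1=0x00
body[2] sub  r3, r1, r3 → r3=0xbf
body[3] mov  r1, r4 → r1=0x28
body[4] sub  r4, r2, #29 → r4=0x3d
body[5] add  r2, r2, #20 → r2=0x6e
epilogue: pop r2=0x5a, sp=0x74
r0: callee-saved, written=False
r1: caller-saved, written=True
r2: callee-saved, written=True
r3: caller-saved, written=True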